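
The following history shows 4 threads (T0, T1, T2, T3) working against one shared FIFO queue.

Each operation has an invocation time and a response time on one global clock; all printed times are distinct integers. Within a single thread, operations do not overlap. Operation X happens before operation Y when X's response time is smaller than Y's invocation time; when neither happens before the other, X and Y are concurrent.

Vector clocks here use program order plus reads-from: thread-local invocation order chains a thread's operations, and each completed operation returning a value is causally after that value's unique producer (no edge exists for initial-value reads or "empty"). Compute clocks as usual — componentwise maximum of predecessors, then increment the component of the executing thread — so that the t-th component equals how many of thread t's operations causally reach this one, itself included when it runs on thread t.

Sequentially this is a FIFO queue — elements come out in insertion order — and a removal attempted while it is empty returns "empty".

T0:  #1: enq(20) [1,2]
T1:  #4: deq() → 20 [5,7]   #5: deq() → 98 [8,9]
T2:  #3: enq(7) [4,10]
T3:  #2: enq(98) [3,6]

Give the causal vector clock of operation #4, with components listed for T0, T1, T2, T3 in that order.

(1, 1, 0, 0)

invoked at 3, #2 has no predecessors; its own T3 bump gives (0, 0, 0, 1)
invoked at 4, #3 has no predecessors; its own T2 bump gives (0, 0, 1, 0)
invoked at 1, #1 has no predecessors; its own T0 bump gives (1, 0, 0, 0)
VC(#4, invoked at 5): max of VC(#1)=(1, 0, 0, 0), then +1 on thread T1 → (1, 1, 0, 0)
VC(#5, invoked at 8): max of VC(#2)=(0, 0, 0, 1), VC(#4)=(1, 1, 0, 0), then +1 on thread T1 → (1, 2, 0, 1)
target: VC(#4) = (1, 1, 0, 0)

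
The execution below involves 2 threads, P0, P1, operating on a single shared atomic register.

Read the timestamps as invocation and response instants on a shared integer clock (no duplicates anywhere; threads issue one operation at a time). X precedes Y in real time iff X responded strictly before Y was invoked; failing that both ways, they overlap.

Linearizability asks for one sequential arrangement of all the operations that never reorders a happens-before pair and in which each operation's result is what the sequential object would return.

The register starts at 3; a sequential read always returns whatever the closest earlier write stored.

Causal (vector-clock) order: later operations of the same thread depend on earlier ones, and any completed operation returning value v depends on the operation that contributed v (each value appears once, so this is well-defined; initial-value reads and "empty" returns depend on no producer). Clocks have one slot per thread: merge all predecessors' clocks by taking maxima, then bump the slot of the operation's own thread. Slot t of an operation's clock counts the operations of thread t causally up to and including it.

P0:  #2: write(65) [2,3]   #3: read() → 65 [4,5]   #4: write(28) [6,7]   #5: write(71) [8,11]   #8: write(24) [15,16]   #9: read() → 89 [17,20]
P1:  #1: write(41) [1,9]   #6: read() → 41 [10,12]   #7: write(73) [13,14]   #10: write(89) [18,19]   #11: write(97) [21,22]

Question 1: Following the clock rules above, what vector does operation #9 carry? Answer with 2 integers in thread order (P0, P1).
no predecessors for #1 (invoked 1): P1 increments from zero → (0, 1)
no predecessors for #2 (invoked 2): P0 increments from zero → (1, 0)
invoked at 10, #6 merges VC(#1)=(0, 1) and bumps P1's slot → (0, 2)
invoked at 4, #3 merges VC(#2)=(1, 0) and bumps P0's slot → (2, 0)
invoked at 13, #7 merges VC(#6)=(0, 2) and bumps P1's slot → (0, 3)
invoked at 6, #4 merges VC(#3)=(2, 0) and bumps P0's slot → (3, 0)
invoked at 18, #10 merges VC(#7)=(0, 3) and bumps P1's slot → (0, 4)
invoked at 8, #5 merges VC(#4)=(3, 0) and bumps P0's slot → (4, 0)
invoked at 21, #11 merges VC(#10)=(0, 4) and bumps P1's slot → (0, 5)
invoked at 15, #8 merges VC(#5)=(4, 0) and bumps P0's slot → (5, 0)
invoked at 17, #9 merges VC(#8)=(5, 0), VC(#10)=(0, 4) and bumps P0's slot → (6, 4)
target: VC(#9) = (6, 4)

(6, 4)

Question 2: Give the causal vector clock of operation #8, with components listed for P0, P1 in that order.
#1 (invocation 1): nothing precedes it; P1's component alone gives (0, 1)
#2 (invocation 2): nothing precedes it; P0's component alone gives (1, 0)
#6 (invocation 10): componentwise max over VC(#1)=(0, 1), +1 at P1, giving (0, 2)
#3 (invocation 4): componentwise max over VC(#2)=(1, 0), +1 at P0, giving (2, 0)
#7 (invocation 13): componentwise max over VC(#6)=(0, 2), +1 at P1, giving (0, 3)
#4 (invocation 6): componentwise max over VC(#3)=(2, 0), +1 at P0, giving (3, 0)
#10 (invocation 18): componentwise max over VC(#7)=(0, 3), +1 at P1, giving (0, 4)
#5 (invocation 8): componentwise max over VC(#4)=(3, 0), +1 at P0, giving (4, 0)
#11 (invocation 21): componentwise max over VC(#10)=(0, 4), +1 at P1, giving (0, 5)
#8 (invocation 15): componentwise max over VC(#5)=(4, 0), +1 at P0, giving (5, 0)
#9 (invocation 17): componentwise max over VC(#8)=(5, 0), VC(#10)=(0, 4), +1 at P0, giving (6, 4)
target: VC(#8) = (5, 0)

(5, 0)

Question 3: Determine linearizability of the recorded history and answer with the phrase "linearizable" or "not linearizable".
one valid linearization: #2, #3, #4, #1, #6, #5, #7, #8, #10, #9, #11
step 1: #2 write(65) — value 65
step 2: #3 read() → 65 — value 65
step 3: #4 write(28) — value 28
step 4: #1 write(41) — value 41
step 5: #6 read() → 41 — value 41
step 6: #5 write(71) — value 71
step 7: #7 write(73) — value 73
step 8: #8 write(24) — value 24
step 9: #10 write(89) — value 89
step 10: #9 read() → 89 — value 89
step 11: #11 write(97) — value 97

linearizable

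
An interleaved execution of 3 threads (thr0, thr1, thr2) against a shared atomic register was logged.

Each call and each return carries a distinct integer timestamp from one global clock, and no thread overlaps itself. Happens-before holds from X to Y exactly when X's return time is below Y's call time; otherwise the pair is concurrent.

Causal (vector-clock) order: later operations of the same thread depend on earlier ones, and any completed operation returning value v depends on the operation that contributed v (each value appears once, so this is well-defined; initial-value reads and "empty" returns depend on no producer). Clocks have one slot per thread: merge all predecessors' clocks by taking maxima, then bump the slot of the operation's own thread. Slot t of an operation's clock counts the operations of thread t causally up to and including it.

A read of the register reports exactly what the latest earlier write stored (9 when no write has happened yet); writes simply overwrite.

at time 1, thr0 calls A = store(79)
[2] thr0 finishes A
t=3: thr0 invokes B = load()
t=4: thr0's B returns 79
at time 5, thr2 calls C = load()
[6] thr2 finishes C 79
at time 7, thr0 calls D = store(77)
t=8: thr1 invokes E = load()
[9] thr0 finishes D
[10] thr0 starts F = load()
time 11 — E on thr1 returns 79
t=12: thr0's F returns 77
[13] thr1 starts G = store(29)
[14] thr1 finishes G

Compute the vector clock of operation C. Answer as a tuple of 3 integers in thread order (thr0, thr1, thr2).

(1, 0, 1)

A (invocation 1): nothing precedes it; thr0's component alone gives (1, 0, 0)
C, invoked 5, takes VC(A)=(1, 0, 0) under max, adds 1 for thr2 → (1, 0, 1)
E, invoked 8, takes VC(A)=(1, 0, 0) under max, adds 1 for thr1 → (1, 1, 0)
B, invoked 3, takes VC(A)=(1, 0, 0) under max, adds 1 for thr0 → (2, 0, 0)
G, invoked 13, takes VC(E)=(1, 1, 0) under max, adds 1 for thr1 → (1, 2, 0)
D, invoked 7, takes VC(B)=(2, 0, 0) under max, adds 1 for thr0 → (3, 0, 0)
F, invoked 10, takes VC(D)=(3, 0, 0) under max, adds 1 for thr0 → (4, 0, 0)
target: VC(C) = (1, 0, 1)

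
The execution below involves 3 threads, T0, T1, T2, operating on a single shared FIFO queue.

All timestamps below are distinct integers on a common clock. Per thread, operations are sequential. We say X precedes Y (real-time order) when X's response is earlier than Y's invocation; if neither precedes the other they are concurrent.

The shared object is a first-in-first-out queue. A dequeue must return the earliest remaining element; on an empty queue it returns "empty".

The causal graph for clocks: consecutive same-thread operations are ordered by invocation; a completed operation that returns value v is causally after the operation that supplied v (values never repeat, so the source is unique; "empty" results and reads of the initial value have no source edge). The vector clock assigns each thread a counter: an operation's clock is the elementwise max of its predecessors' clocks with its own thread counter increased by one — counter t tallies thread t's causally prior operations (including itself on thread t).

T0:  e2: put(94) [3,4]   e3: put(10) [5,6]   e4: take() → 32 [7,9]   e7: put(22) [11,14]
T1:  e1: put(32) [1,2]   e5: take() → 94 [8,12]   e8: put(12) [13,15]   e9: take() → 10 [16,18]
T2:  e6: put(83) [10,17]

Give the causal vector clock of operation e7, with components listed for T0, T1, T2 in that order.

root op e6, invoked 10: fresh clock plus T2's own tick → (0, 0, 1)
root op e1, invoked 1: fresh clock plus T1's own tick → (0, 1, 0)
root op e2, invoked 3: fresh clock plus T0's own tick → (1, 0, 0)
invoked at 5, e3 merges VC(e2)=(1, 0, 0) and bumps T0's slot → (2, 0, 0)
invoked at 8, e5 merges VC(e1)=(0, 1, 0), VC(e2)=(1, 0, 0) and bumps T1's slot → (1, 2, 0)
invoked at 13, e8 merges VC(e5)=(1, 2, 0) and bumps T1's slot → (1, 3, 0)
invoked at 7, e4 merges VC(e1)=(0, 1, 0), VC(e3)=(2, 0, 0) and bumps T0's slot → (3, 1, 0)
invoked at 11, e7 merges VC(e4)=(3, 1, 0) and bumps T0's slot → (4, 1, 0)
invoked at 16, e9 merges VC(e3)=(2, 0, 0), VC(e8)=(1, 3, 0) and bumps T1's slot → (2, 4, 0)
target: VC(e7) = (4, 1, 0)

(4, 1, 0)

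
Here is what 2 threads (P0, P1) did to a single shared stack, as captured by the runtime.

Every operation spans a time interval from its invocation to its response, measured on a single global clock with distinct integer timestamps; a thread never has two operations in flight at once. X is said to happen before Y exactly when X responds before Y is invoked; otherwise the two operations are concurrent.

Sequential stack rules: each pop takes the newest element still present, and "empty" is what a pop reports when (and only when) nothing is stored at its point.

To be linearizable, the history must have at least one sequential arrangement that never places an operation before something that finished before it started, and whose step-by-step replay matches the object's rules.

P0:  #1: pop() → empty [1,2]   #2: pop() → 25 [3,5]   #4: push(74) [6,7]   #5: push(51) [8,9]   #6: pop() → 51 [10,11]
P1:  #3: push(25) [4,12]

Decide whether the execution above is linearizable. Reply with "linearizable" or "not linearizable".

a witness: #1, #3, #2, #4, #5, #6
after step 1 (#1 pop() → empty): stack <>
after step 2 (#3 push(25)): stack <25>
after step 3 (#2 pop() → 25): stack <>
after step 4 (#4 push(74)): stack <74>
after step 5 (#5 push(51)): stack <74,51>
after step 6 (#6 pop() → 51): stack <74>

linearizable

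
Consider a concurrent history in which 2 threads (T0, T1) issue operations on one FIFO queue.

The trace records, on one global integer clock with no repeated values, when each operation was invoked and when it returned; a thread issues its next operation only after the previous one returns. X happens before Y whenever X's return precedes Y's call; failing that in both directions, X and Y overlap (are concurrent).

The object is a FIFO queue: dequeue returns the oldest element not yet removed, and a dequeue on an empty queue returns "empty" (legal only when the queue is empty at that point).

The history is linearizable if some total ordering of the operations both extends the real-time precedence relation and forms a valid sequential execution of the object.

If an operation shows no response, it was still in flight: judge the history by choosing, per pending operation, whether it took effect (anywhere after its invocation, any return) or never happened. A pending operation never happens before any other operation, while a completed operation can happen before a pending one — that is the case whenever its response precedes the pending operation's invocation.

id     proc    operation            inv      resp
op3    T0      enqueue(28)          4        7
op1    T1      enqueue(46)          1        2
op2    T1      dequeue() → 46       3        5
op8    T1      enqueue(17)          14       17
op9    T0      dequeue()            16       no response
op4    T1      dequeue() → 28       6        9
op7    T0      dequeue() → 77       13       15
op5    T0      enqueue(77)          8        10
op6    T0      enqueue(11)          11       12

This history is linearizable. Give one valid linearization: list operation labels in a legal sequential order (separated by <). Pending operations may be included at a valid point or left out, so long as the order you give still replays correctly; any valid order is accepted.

op1 < op2 < op3 < op4 < op5 < op6 < op7 < op8

1. op1 enqueue(46), leaving queue <46>
2. op2 dequeue() → 46, leaving queue <>
3. op3 enqueue(28), leaving queue <28>
4. op4 dequeue() → 28, leaving queue <>
5. op5 enqueue(77), leaving queue <77>
6. op6 enqueue(11), leaving queue <77,11>
7. op7 dequeue() → 77, leaving queue <11>
8. op8 enqueue(17), leaving queue <11,17>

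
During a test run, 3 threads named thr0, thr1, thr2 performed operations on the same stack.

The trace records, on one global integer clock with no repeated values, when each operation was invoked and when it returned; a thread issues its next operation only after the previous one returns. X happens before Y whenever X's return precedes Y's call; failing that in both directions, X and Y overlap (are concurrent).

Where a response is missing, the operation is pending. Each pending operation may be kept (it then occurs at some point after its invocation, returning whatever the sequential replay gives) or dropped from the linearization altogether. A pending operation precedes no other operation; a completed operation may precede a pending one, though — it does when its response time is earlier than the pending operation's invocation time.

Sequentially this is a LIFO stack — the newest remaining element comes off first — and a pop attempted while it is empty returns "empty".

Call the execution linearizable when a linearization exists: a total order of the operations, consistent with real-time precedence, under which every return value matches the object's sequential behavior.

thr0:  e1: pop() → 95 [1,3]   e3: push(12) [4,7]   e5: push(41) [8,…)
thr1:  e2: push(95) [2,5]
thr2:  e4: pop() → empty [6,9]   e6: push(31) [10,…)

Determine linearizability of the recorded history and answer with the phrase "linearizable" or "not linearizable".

linearizable

one valid linearization: e2, e1, e4, e3
1. e2 push(95), leaving stack <95>
2. e1 pop() → 95, leaving stack <>
3. e4 pop() → empty, leaving stack <>
4. e3 push(12), leaving stack <12>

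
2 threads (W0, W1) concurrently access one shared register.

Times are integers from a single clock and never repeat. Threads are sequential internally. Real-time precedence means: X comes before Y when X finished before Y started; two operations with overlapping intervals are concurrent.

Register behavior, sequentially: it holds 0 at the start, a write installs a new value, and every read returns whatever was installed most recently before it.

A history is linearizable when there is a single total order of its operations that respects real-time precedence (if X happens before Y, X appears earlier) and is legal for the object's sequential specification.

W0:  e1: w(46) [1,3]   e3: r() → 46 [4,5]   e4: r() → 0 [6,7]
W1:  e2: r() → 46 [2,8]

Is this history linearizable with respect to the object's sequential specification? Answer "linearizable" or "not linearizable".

events 1..6 are fine; event 7 — the response of e4 at time 7 — makes the prefix non-linearizable
one real-time candidate order over the 3 completed operations — the register replay rejects it
no completion choice of the 1 pending operation (e2) rescues it — every subset was tried
for example e1, e3, e4 (pending dropped) fails at step 3: e4 r() → 0 is not legal there

not linearizable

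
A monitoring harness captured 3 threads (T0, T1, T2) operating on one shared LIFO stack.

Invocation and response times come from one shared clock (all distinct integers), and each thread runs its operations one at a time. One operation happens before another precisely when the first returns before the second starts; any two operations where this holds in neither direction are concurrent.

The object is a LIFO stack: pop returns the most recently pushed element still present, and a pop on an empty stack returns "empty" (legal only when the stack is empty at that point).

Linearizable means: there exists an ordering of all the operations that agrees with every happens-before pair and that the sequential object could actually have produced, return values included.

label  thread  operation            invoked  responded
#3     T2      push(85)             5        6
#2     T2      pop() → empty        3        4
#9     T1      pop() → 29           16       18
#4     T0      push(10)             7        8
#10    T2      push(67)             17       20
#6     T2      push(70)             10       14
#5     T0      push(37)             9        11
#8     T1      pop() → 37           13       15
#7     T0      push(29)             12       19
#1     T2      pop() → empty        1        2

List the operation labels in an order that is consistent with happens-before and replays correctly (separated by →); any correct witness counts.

step 1: #1 pop() → empty — stack <>
step 2: #2 pop() → empty — stack <>
step 3: #3 push(85) — stack <85>
step 4: #4 push(10) — stack <85,10>
step 5: #5 push(37) — stack <85,10,37>
step 6: #8 pop() → 37 — stack <85,10>
step 7: #6 push(70) — stack <85,10,70>
step 8: #7 push(29) — stack <85,10,70,29>
step 9: #9 pop() → 29 — stack <85,10,70>
step 10: #10 push(67) — stack <85,10,70,67>

#1 → #2 → #3 → #4 → #5 → #8 → #6 → #7 → #9 → #10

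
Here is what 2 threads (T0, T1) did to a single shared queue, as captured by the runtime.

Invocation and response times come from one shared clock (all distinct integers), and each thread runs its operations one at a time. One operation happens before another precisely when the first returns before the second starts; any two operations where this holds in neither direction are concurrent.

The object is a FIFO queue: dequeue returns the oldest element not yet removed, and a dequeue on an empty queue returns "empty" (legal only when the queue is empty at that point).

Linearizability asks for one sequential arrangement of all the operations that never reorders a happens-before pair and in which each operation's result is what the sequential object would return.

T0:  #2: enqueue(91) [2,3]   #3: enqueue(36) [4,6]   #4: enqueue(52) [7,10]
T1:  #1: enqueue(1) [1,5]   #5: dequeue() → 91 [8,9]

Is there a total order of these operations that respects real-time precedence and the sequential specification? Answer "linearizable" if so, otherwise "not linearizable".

linearizable

a witness: #2, #1, #3, #4, #5
after step 1 (#2 enqueue(91)): queue <91>
after step 2 (#1 enqueue(1)): queue <91,1>
after step 3 (#3 enqueue(36)): queue <91,1,36>
after step 4 (#4 enqueue(52)): queue <91,1,36,52>
after step 5 (#5 dequeue() → 91): queue <1,36,52>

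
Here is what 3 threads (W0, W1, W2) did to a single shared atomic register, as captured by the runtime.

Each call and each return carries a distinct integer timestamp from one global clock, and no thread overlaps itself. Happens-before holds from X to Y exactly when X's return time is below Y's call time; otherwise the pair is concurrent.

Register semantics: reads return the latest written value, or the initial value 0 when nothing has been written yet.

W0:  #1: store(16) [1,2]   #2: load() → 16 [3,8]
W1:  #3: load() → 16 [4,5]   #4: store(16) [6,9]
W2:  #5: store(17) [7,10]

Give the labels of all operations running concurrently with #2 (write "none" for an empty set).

#2 spans [3,8]: anything still running between times 3 and 8 counts as concurrent
#1 [1,2]: before
#3 [4,5]: concurrent
#4 [6,9]: concurrent
#5 [7,10]: concurrent

#3, #4, #5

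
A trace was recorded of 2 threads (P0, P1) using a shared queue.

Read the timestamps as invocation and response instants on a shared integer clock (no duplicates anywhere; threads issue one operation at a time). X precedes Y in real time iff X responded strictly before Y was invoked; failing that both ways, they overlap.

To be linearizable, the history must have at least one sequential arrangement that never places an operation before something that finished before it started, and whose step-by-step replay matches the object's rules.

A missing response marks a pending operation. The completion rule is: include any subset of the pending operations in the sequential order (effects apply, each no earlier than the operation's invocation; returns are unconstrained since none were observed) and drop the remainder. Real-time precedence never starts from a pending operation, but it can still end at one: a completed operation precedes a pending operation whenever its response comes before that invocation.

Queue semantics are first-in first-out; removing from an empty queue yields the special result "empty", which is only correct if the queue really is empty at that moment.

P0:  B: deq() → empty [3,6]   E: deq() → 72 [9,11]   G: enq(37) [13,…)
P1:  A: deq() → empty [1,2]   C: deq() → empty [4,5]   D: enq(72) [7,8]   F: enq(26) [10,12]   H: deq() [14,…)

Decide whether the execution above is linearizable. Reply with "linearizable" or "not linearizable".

linearizable

one valid linearization: A, B, C, D, E, F
step 1: A deq() → empty — queue <>
step 2: B deq() → empty — queue <>
step 3: C deq() → empty — queue <>
step 4: D enq(72) — queue <72>
step 5: E deq() → 72 — queue <>
step 6: F enq(26) — queue <26>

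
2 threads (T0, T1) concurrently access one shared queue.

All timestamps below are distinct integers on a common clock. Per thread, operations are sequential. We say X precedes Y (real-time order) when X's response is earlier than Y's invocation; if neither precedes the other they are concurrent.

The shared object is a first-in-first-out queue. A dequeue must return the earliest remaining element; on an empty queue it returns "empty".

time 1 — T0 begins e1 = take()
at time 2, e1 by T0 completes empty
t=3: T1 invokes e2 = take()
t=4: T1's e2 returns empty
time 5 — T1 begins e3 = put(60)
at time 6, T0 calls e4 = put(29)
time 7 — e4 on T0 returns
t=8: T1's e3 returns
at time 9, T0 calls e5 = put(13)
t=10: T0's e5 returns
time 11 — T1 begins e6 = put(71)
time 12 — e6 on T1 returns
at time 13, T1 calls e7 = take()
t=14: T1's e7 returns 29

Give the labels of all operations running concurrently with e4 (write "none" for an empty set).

e4 spans [6,7]: anything still running between times 6 and 7 counts as concurrent
e1 [1,2]: before
e2 [3,4]: before
e3 [5,8]: concurrent
e5 [9,10]: after
e6 [11,12]: after
e7 [13,14]: after

e3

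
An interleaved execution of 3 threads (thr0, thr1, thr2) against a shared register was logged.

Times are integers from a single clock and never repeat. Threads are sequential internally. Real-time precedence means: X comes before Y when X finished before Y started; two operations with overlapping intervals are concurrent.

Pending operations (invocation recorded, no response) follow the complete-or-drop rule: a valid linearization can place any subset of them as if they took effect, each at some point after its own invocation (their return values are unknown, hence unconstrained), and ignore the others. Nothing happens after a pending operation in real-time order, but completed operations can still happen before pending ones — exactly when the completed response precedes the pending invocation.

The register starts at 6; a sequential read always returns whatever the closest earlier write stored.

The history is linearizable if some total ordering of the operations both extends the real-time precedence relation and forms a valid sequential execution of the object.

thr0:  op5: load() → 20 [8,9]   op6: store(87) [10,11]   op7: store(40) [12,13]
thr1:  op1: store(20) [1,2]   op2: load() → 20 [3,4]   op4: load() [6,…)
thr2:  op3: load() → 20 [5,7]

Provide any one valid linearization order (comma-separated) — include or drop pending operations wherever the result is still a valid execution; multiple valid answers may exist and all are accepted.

step 1: op1 store(20) — value 20
step 2: op2 load() → 20 — value 20
step 3: op3 load() → 20 — value 20
step 4: op4 load() (pending, included) — value 20
step 5: op5 load() → 20 — value 20
step 6: op6 store(87) — value 87
step 7: op7 store(40) — value 40

op1, op2, op3, op4, op5, op6, op7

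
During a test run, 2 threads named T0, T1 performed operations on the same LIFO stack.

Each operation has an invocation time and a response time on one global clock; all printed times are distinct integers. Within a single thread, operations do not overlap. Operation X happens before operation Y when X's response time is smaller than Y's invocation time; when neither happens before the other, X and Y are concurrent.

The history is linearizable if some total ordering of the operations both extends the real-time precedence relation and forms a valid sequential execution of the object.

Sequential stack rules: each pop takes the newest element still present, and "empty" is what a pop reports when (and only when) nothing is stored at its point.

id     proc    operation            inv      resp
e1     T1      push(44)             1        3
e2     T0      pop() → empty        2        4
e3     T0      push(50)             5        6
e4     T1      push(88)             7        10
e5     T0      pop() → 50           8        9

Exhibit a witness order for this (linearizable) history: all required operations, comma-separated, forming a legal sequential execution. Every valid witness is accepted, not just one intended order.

e2, e1, e3, e5, e4

1. e2 pop() → empty, leaving stack <>
2. e1 push(44), leaving stack <44>
3. e3 push(50), leaving stack <44,50>
4. e5 pop() → 50, leaving stack <44>
5. e4 push(88), leaving stack <44,88>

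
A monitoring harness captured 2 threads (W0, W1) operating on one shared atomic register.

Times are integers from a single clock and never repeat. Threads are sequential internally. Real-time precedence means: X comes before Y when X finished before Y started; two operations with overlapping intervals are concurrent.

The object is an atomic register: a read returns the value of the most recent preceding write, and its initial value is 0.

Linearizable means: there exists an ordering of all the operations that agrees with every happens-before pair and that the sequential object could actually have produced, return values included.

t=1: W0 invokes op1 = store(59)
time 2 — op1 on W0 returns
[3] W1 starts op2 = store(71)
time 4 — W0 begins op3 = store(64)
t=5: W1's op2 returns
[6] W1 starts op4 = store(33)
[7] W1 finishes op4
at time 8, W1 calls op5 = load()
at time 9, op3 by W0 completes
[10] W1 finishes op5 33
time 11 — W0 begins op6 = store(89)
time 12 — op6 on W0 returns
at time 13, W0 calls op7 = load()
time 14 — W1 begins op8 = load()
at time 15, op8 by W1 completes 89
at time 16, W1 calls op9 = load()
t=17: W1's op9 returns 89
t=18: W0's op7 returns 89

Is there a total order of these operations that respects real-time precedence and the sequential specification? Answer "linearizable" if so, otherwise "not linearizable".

linearizable

one valid linearization: op1, op2, op3, op4, op5, op6, op7, op8, op9
after step 1 (op1 store(59)): value 59
after step 2 (op2 store(71)): value 71
after step 3 (op3 store(64)): value 64
after step 4 (op4 store(33)): value 33
after step 5 (op5 load() → 33): value 33
after step 6 (op6 store(89)): value 89
after step 7 (op7 load() → 89): value 89
after step 8 (op8 load() → 89): value 89
after step 9 (op9 load() → 89): value 89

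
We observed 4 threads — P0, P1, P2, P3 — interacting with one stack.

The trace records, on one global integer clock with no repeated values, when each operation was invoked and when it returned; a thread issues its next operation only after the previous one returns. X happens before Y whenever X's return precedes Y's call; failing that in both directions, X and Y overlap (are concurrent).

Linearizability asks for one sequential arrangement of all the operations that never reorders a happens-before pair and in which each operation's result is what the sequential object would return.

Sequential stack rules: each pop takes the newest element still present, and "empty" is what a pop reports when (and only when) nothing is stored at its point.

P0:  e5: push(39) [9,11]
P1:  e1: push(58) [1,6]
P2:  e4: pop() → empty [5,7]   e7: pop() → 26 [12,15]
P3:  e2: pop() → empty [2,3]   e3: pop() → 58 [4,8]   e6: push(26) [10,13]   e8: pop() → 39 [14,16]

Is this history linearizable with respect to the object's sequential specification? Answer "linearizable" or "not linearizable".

a witness: e2, e1, e3, e4, e5, e6, e7, e8
after step 1 (e2 pop() → empty): stack <>
after step 2 (e1 push(58)): stack <58>
after step 3 (e3 pop() → 58): stack <>
after step 4 (e4 pop() → empty): stack <>
after step 5 (e5 push(39)): stack <39>
after step 6 (e6 push(26)): stack <39,26>
after step 7 (e7 pop() → 26): stack <39>
after step 8 (e8 pop() → 39): stack <>

linearizable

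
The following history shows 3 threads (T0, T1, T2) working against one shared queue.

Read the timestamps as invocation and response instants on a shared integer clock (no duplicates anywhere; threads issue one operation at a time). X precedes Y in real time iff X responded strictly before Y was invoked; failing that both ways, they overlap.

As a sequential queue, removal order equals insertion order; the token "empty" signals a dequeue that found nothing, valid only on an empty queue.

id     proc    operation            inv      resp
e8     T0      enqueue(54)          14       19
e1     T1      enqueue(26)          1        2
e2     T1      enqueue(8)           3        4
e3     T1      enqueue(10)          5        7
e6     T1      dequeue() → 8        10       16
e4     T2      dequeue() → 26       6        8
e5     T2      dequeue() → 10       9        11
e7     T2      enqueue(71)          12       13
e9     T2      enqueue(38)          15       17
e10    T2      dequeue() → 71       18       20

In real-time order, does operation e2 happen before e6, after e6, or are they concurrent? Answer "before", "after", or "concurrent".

e2 spans [3,4], e6 spans [10,16]
resp(e2)=4 < inv(e6)=10

before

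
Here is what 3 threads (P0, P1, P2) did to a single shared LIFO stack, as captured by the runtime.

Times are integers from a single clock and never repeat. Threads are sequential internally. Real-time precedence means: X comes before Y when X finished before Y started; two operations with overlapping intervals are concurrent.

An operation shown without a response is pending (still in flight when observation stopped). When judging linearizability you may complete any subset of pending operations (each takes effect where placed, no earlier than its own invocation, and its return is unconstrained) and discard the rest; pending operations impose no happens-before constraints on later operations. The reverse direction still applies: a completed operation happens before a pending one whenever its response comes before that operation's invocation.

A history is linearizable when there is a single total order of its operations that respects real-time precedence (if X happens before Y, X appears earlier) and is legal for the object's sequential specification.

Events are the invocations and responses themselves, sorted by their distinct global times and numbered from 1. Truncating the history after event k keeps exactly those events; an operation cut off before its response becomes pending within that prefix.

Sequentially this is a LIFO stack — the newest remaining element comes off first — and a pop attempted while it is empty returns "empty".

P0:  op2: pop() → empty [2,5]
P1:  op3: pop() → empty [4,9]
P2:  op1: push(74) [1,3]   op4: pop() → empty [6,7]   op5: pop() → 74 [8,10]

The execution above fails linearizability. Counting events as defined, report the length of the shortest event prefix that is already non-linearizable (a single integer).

9

events 1..8 are linearizable, e.g. via op1, op3, op2, op4:
after step 1 (op1 push(74)): stack <74>
after step 2 (op3 pop() (pending, included)): stack <>
after step 3 (op2 pop() → empty): stack <>
after step 4 (op4 pop() → empty): stack <>
with event 9 included (op3 responding at time 9), all real-time-consistent orders fail
completion choices over the 1 pending operation (op5) were checked; none helps
sample order op1, op2, op3, op4 (pending dropped) stalls at step 2 — op2 pop() → empty has no legal effect
sample order op1, op2, op4, op3 (pending dropped) stalls at step 2 — op2 pop() → empty has no legal effect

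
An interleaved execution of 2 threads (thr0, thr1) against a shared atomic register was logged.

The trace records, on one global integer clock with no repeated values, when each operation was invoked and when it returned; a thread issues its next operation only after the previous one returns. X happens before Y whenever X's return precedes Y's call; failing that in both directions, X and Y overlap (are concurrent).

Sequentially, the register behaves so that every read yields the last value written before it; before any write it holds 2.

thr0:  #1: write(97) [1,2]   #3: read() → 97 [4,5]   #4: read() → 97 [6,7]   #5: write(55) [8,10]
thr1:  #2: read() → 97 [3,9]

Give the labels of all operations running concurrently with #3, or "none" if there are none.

concurrent with #3 ([4,5]): every op whose interval crosses 4..5
#1 [1,2]: before
#2 [3,9]: concurrent
#4 [6,7]: after
#5 [8,10]: after

#2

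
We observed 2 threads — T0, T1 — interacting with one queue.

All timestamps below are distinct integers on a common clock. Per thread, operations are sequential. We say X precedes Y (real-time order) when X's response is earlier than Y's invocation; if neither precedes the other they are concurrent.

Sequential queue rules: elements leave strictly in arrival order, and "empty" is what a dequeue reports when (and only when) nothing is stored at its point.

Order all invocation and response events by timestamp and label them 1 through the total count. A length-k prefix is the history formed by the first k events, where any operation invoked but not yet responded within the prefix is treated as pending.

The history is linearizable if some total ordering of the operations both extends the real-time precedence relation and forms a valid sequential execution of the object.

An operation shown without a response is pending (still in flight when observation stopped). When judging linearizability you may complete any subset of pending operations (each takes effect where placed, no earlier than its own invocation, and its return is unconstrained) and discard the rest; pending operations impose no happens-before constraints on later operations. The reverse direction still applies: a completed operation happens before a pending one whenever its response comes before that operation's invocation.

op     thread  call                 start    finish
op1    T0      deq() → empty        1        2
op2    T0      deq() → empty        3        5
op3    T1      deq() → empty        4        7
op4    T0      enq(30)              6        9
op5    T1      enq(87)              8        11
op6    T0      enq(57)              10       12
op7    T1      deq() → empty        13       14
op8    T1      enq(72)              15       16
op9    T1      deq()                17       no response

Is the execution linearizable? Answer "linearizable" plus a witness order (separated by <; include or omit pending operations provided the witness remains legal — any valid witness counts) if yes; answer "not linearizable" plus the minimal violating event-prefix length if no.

not linearizable — minimal violating prefix: 14 events

the violation lands at event 14, op7's response at time 14: events 1..13 linearize, events 1..14 do not
all 8 real-time-respecting orders fail — 7 completed queue operations, no legal replay
for example op1, op2, op3, op4, op5, op6, op7 fails at step 7: op7 deq() → empty is not legal there
for example op1, op2, op3, op4, op6, op5, op7 fails at step 7: op7 deq() → empty is not legal there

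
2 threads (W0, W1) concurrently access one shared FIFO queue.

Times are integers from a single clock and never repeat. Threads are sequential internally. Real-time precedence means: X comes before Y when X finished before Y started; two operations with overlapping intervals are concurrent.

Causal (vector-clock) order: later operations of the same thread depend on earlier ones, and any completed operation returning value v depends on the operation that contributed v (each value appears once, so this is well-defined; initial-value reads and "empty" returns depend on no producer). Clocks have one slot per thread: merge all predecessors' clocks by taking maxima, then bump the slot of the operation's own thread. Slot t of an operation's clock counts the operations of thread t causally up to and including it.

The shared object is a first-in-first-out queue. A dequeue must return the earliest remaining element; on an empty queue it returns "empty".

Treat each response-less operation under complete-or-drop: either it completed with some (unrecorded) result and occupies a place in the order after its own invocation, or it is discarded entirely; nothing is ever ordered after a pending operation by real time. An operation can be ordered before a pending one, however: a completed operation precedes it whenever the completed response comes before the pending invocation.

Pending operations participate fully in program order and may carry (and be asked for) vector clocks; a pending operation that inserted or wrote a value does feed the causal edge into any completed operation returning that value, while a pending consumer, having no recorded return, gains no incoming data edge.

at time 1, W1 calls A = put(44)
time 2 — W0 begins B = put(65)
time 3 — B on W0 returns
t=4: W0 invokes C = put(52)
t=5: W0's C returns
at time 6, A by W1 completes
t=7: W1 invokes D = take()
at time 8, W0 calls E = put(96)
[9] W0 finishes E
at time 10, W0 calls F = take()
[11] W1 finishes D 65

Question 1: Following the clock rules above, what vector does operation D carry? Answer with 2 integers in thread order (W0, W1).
Answer: (1, 2)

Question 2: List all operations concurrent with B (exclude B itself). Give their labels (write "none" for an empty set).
Answer: A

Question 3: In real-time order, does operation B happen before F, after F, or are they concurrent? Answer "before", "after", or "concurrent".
Answer: before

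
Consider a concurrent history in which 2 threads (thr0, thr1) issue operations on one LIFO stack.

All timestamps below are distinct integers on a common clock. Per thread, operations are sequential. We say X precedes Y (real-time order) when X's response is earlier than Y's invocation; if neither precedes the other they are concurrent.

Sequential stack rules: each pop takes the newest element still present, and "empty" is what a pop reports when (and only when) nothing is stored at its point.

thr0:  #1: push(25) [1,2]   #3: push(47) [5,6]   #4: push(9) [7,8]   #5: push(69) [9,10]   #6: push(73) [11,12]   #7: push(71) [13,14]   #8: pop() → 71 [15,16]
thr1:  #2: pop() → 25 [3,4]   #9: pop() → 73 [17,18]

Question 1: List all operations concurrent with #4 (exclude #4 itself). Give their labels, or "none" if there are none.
Answer: none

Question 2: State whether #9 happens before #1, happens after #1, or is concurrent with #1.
Answer: after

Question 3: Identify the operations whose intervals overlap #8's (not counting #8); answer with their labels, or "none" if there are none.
Answer: none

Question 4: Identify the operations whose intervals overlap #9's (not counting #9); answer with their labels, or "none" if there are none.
Answer: none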